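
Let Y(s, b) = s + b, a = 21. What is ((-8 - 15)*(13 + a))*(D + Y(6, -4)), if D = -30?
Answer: 21896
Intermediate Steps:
Y(s, b) = b + s
((-8 - 15)*(13 + a))*(D + Y(6, -4)) = ((-8 - 15)*(13 + 21))*(-30 + (-4 + 6)) = (-23*34)*(-30 + 2) = -782*(-28) = 21896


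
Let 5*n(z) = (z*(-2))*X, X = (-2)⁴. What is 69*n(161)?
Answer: -355488/5 ≈ -71098.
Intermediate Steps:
X = 16
n(z) = -32*z/5 (n(z) = ((z*(-2))*16)/5 = (-2*z*16)/5 = (-32*z)/5 = -32*z/5)
69*n(161) = 69*(-32/5*161) = 69*(-5152/5) = -355488/5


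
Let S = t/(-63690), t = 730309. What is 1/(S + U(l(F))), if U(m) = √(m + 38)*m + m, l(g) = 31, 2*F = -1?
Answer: -79235518890/267429157640339 + 125748899100*√69/267429157640339 ≈ 0.0036096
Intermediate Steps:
F = -½ (F = (½)*(-1) = -½ ≈ -0.50000)
U(m) = m + m*√(38 + m) (U(m) = √(38 + m)*m + m = m*√(38 + m) + m = m + m*√(38 + m))
S = -730309/63690 (S = 730309/(-63690) = 730309*(-1/63690) = -730309/63690 ≈ -11.467)
1/(S + U(l(F))) = 1/(-730309/63690 + 31*(1 + √(38 + 31))) = 1/(-730309/63690 + 31*(1 + √69)) = 1/(-730309/63690 + (31 + 31*√69)) = 1/(1244081/63690 + 31*√69)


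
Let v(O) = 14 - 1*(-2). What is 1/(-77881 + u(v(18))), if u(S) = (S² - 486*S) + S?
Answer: -1/85385 ≈ -1.1712e-5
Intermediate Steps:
v(O) = 16 (v(O) = 14 + 2 = 16)
u(S) = S² - 485*S
1/(-77881 + u(v(18))) = 1/(-77881 + 16*(-485 + 16)) = 1/(-77881 + 16*(-469)) = 1/(-77881 - 7504) = 1/(-85385) = -1/85385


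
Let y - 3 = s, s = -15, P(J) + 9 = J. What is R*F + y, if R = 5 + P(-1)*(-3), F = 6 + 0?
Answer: 198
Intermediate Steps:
P(J) = -9 + J
F = 6
R = 35 (R = 5 + (-9 - 1)*(-3) = 5 - 10*(-3) = 5 + 30 = 35)
y = -12 (y = 3 - 15 = -12)
R*F + y = 35*6 - 12 = 210 - 12 = 198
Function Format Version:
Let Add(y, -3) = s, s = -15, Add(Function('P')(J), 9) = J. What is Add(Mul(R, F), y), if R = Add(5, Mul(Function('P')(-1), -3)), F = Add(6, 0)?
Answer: 198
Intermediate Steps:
Function('P')(J) = Add(-9, J)
F = 6
R = 35 (R = Add(5, Mul(Add(-9, -1), -3)) = Add(5, Mul(-10, -3)) = Add(5, 30) = 35)
y = -12 (y = Add(3, -15) = -12)
Add(Mul(R, F), y) = Add(Mul(35, 6), -12) = Add(210, -12) = 198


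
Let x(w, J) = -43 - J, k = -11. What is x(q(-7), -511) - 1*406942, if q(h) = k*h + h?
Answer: -406474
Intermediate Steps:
q(h) = -10*h (q(h) = -11*h + h = -10*h)
x(q(-7), -511) - 1*406942 = (-43 - 1*(-511)) - 1*406942 = (-43 + 511) - 406942 = 468 - 406942 = -406474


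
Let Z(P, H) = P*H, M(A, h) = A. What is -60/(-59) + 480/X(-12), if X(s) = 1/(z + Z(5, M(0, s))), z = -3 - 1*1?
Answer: -113220/59 ≈ -1919.0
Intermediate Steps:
z = -4 (z = -3 - 1 = -4)
Z(P, H) = H*P
X(s) = -¼ (X(s) = 1/(-4 + 0*5) = 1/(-4 + 0) = 1/(-4) = -¼)
-60/(-59) + 480/X(-12) = -60/(-59) + 480/(-¼) = -60*(-1/59) + 480*(-4) = 60/59 - 1920 = -113220/59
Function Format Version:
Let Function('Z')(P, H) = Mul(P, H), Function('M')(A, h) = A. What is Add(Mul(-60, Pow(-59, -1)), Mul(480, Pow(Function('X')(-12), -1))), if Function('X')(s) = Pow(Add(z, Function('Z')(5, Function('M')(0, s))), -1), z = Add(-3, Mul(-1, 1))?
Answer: Rational(-113220, 59) ≈ -1919.0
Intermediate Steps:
z = -4 (z = Add(-3, -1) = -4)
Function('Z')(P, H) = Mul(H, P)
Function('X')(s) = Rational(-1, 4) (Function('X')(s) = Pow(Add(-4, Mul(0, 5)), -1) = Pow(Add(-4, 0), -1) = Pow(-4, -1) = Rational(-1, 4))
Add(Mul(-60, Pow(-59, -1)), Mul(480, Pow(Function('X')(-12), -1))) = Add(Mul(-60, Pow(-59, -1)), Mul(480, Pow(Rational(-1, 4), -1))) = Add(Mul(-60, Rational(-1, 59)), Mul(480, -4)) = Add(Rational(60, 59), -1920) = Rational(-113220, 59)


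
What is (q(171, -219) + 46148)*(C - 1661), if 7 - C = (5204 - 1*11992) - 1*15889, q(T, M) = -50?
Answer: 969118254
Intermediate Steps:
C = 22684 (C = 7 - ((5204 - 1*11992) - 1*15889) = 7 - ((5204 - 11992) - 15889) = 7 - (-6788 - 15889) = 7 - 1*(-22677) = 7 + 22677 = 22684)
(q(171, -219) + 46148)*(C - 1661) = (-50 + 46148)*(22684 - 1661) = 46098*21023 = 969118254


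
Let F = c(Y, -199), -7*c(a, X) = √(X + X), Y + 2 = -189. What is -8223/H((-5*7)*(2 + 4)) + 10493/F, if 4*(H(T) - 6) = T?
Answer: 5482/31 + 73451*I*√398/398 ≈ 176.84 + 3681.8*I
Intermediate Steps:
Y = -191 (Y = -2 - 189 = -191)
c(a, X) = -√2*√X/7 (c(a, X) = -√(X + X)/7 = -√2*√X/7)
F = -I*√398/7 (F = -√2*√(-199)/7 = -√2*I*√199/7 = -I*√398/7 ≈ -2.85*I)
H(T) = 6 + T/4
-8223/H((-5*7)*(2 + 4)) + 10493/F = -8223/(6 + ((-5*7)*(2 + 4))/4) + 10493/((-I*√398/7)) = -8223/(6 + (-35*6)/4) + 10493*(7*I*√398/398) = -8223/(6 + (¼)*(-210)) + 73451*I*√398/398 = -8223/(6 - 105/2) + 73451*I*√398/398 = -8223/(-93/2) + 73451*I*√398/398 = -8223*(-2/93) + 73451*I*√398/398 = 5482/31 + 73451*I*√398/398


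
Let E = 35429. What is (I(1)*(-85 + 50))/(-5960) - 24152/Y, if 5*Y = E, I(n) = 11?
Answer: -141217887/42231368 ≈ -3.3439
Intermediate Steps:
Y = 35429/5 (Y = (1/5)*35429 = 35429/5 ≈ 7085.8)
(I(1)*(-85 + 50))/(-5960) - 24152/Y = (11*(-85 + 50))/(-5960) - 24152/35429/5 = (11*(-35))*(-1/5960) - 24152*5/35429 = -385*(-1/5960) - 120760/35429 = 77/1192 - 120760/35429 = -141217887/42231368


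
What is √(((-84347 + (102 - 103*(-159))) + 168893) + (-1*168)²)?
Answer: 3*√14361 ≈ 359.51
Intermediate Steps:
√(((-84347 + (102 - 103*(-159))) + 168893) + (-1*168)²) = √(((-84347 + (102 + 16377)) + 168893) + (-168)²) = √(((-84347 + 16479) + 168893) + 28224) = √((-67868 + 168893) + 28224) = √(101025 + 28224) = √129249 = 3*√14361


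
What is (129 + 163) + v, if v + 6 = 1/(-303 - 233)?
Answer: 153295/536 ≈ 286.00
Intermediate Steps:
v = -3217/536 (v = -6 + 1/(-303 - 233) = -6 + 1/(-536) = -6 - 1/536 = -3217/536 ≈ -6.0019)
(129 + 163) + v = (129 + 163) - 3217/536 = 292 - 3217/536 = 153295/536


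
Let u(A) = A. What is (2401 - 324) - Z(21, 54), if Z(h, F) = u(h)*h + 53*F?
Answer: -1226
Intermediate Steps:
Z(h, F) = h² + 53*F (Z(h, F) = h*h + 53*F = h² + 53*F)
(2401 - 324) - Z(21, 54) = (2401 - 324) - (21² + 53*54) = 2077 - (441 + 2862) = 2077 - 1*3303 = 2077 - 3303 = -1226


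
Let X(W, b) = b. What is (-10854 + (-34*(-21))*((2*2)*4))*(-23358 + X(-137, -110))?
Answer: -13376760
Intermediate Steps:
(-10854 + (-34*(-21))*((2*2)*4))*(-23358 + X(-137, -110)) = (-10854 + (-34*(-21))*((2*2)*4))*(-23358 - 110) = (-10854 + 714*(4*4))*(-23468) = (-10854 + 714*16)*(-23468) = (-10854 + 11424)*(-23468) = 570*(-23468) = -13376760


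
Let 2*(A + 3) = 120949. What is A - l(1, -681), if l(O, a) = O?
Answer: 120941/2 ≈ 60471.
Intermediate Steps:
A = 120943/2 (A = -3 + (1/2)*120949 = -3 + 120949/2 = 120943/2 ≈ 60472.)
A - l(1, -681) = 120943/2 - 1*1 = 120943/2 - 1 = 120941/2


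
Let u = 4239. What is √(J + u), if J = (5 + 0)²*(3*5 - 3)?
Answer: √4539 ≈ 67.372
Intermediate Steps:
J = 300 (J = 5²*(15 - 3) = 25*12 = 300)
√(J + u) = √(300 + 4239) = √4539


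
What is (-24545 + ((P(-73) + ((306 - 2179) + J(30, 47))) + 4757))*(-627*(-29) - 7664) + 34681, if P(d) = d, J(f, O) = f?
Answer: -228269695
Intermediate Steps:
(-24545 + ((P(-73) + ((306 - 2179) + J(30, 47))) + 4757))*(-627*(-29) - 7664) + 34681 = (-24545 + ((-73 + ((306 - 2179) + 30)) + 4757))*(-627*(-29) - 7664) + 34681 = (-24545 + ((-73 + (-1873 + 30)) + 4757))*(18183 - 7664) + 34681 = (-24545 + ((-73 - 1843) + 4757))*10519 + 34681 = (-24545 + (-1916 + 4757))*10519 + 34681 = (-24545 + 2841)*10519 + 34681 = -21704*10519 + 34681 = -228304376 + 34681 = -228269695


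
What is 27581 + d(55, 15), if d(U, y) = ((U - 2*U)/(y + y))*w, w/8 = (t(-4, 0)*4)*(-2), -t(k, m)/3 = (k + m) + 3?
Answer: 27933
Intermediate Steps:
t(k, m) = -9 - 3*k - 3*m (t(k, m) = -3*((k + m) + 3) = -3*(3 + k + m) = -9 - 3*k - 3*m)
w = -192 (w = 8*(((-9 - 3*(-4) - 3*0)*4)*(-2)) = 8*(((-9 + 12 + 0)*4)*(-2)) = 8*((3*4)*(-2)) = 8*(12*(-2)) = 8*(-24) = -192)
d(U, y) = 96*U/y (d(U, y) = ((U - 2*U)/(y + y))*(-192) = ((-U)/((2*y)))*(-192) = ((-U)*(1/(2*y)))*(-192) = -U/(2*y)*(-192) = 96*U/y)
27581 + d(55, 15) = 27581 + 96*55/15 = 27581 + 96*55*(1/15) = 27581 + 352 = 27933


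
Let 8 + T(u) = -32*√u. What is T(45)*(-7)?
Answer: 56 + 672*√5 ≈ 1558.6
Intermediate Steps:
T(u) = -8 - 32*√u
T(45)*(-7) = (-8 - 96*√5)*(-7) = 56 + 672*√5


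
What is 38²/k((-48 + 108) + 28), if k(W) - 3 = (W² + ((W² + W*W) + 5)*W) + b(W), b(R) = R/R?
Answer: 361/342783 ≈ 0.0010531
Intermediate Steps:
b(R) = 1
k(W) = 4 + W² + W*(5 + 2*W²) (k(W) = 3 + ((W² + ((W² + W*W) + 5)*W) + 1) = 3 + ((W² + ((W² + W²) + 5)*W) + 1) = 3 + ((W² + (2*W² + 5)*W) + 1) = 3 + ((W² + (5 + 2*W²)*W) + 1) = 3 + ((W² + W*(5 + 2*W²)) + 1) = 3 + (1 + W² + W*(5 + 2*W²)) = 4 + W² + W*(5 + 2*W²))
38²/k((-48 + 108) + 28) = 38²/(4 + ((-48 + 108) + 28)² + 2*((-48 + 108) + 28)³ + 5*((-48 + 108) + 28)) = 1444/(4 + (60 + 28)² + 2*(60 + 28)³ + 5*(60 + 28)) = 1444/(4 + 88² + 2*88³ + 5*88) = 1444/(4 + 7744 + 2*681472 + 440) = 1444/(4 + 7744 + 1362944 + 440) = 1444/1371132 = 1444*(1/1371132) = 361/342783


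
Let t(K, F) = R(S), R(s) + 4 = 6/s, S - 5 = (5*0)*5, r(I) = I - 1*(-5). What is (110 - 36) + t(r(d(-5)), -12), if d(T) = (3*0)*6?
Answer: 356/5 ≈ 71.200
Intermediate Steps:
d(T) = 0 (d(T) = 0*6 = 0)
r(I) = 5 + I (r(I) = I + 5 = 5 + I)
S = 5 (S = 5 + (5*0)*5 = 5 + 0*5 = 5 + 0 = 5)
R(s) = -4 + 6/s
t(K, F) = -14/5 (t(K, F) = -4 + 6/5 = -14/5)
(110 - 36) + t(r(d(-5)), -12) = (110 - 36) - 14/5 = 74 - 14/5 = 356/5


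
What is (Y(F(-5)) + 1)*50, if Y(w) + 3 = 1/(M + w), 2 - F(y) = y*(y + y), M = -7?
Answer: -1110/11 ≈ -100.91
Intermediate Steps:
F(y) = 2 - 2*y² (F(y) = 2 - y*(y + y) = 2 - y*2*y = 2 - 2*y²)
Y(w) = -3 + 1/(-7 + w)
(Y(F(-5)) + 1)*50 = ((22 - 3*(2 - 2*(-5)²))/(-7 + (2 - 2*(-5)²)) + 1)*50 = ((22 - 3*(2 - 2*25))/(-7 + (2 - 2*25)) + 1)*50 = ((22 - 3*(2 - 50))/(-7 + (2 - 50)) + 1)*50 = ((22 - 3*(-48))/(-7 - 48) + 1)*50 = ((22 + 144)/(-55) + 1)*50 = (-1/55*166 + 1)*50 = (-166/55 + 1)*50 = -111/55*50 = -1110/11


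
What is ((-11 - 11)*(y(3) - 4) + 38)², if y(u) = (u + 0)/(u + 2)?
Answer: 318096/25 ≈ 12724.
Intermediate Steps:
y(u) = u/(2 + u)
((-11 - 11)*(y(3) - 4) + 38)² = ((-11 - 11)*(3/(2 + 3) - 4) + 38)² = (-22*(3/5 - 4) + 38)² = (-22*(3*(⅕) - 4) + 38)² = (-22*(⅗ - 4) + 38)² = (-22*(-17/5) + 38)² = (374/5 + 38)² = (564/5)² = 318096/25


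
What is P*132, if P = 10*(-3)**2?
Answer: 11880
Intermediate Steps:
P = 90 (P = 10*9 = 90)
P*132 = 90*132 = 11880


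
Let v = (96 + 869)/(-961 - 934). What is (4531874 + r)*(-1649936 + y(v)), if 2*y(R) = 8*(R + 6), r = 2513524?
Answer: -4405610100233160/379 ≈ -1.1624e+13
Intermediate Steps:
v = -193/379 (v = 965/(-1895) = 965*(-1/1895) = -193/379 ≈ -0.50923)
y(R) = 24 + 4*R (y(R) = (8*(R + 6))/2 = (8*(6 + R))/2 = (48 + 8*R)/2 = 24 + 4*R)
(4531874 + r)*(-1649936 + y(v)) = (4531874 + 2513524)*(-1649936 + (24 + 4*(-193/379))) = 7045398*(-1649936 + (24 - 772/379)) = 7045398*(-1649936 + 8324/379) = 7045398*(-625317420/379) = -4405610100233160/379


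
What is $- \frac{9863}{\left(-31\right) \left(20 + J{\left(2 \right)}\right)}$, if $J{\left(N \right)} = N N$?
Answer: $\frac{9863}{744} \approx 13.257$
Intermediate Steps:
$J{\left(N \right)} = N^{2}$
$- \frac{9863}{\left(-31\right) \left(20 + J{\left(2 \right)}\right)} = - \frac{9863}{\left(-31\right) \left(20 + 2^{2}\right)} = - \frac{9863}{\left(-31\right) \left(20 + 4\right)} = - \frac{9863}{\left(-31\right) 24} = - \frac{9863}{-744} = \left(-9863\right) \left(- \frac{1}{744}\right) = \frac{9863}{744}$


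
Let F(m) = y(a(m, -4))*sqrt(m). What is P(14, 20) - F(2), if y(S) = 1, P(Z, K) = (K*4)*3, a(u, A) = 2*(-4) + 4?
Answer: 240 - sqrt(2) ≈ 238.59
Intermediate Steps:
a(u, A) = -4 (a(u, A) = -8 + 4 = -4)
P(Z, K) = 12*K (P(Z, K) = (4*K)*3 = 12*K)
F(m) = sqrt(m) (F(m) = 1*sqrt(m) = sqrt(m))
P(14, 20) - F(2) = 12*20 - sqrt(2) = 240 - sqrt(2)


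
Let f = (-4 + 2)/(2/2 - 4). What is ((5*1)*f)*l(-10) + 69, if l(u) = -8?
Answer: 127/3 ≈ 42.333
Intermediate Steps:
f = ⅔ (f = -2/(2*(½) - 4) = -2/(1 - 4) = -2/(-3) = -2*(-⅓) = ⅔ ≈ 0.66667)
((5*1)*f)*l(-10) + 69 = ((5*1)*(⅔))*(-8) + 69 = (5*(⅔))*(-8) + 69 = (10/3)*(-8) + 69 = -80/3 + 69 = 127/3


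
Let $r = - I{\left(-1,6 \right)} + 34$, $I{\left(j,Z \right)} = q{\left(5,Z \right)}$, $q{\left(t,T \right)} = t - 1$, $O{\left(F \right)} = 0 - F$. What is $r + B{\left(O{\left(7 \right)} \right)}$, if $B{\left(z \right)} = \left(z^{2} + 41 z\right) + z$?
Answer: $-215$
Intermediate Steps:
$O{\left(F \right)} = - F$
$q{\left(t,T \right)} = -1 + t$
$I{\left(j,Z \right)} = 4$ ($I{\left(j,Z \right)} = -1 + 5 = 4$)
$B{\left(z \right)} = z^{2} + 42 z$
$r = 30$ ($r = \left(-1\right) 4 + 34 = -4 + 34 = 30$)
$r + B{\left(O{\left(7 \right)} \right)} = 30 + \left(-1\right) 7 \left(42 - 7\right) = 30 - 7 \left(42 - 7\right) = 30 - 245 = -215$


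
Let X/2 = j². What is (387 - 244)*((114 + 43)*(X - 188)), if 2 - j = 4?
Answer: -4041180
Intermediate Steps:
j = -2 (j = 2 - 1*4 = 2 - 4 = -2)
X = 8 (X = 2*(-2)² = 2*4 = 8)
(387 - 244)*((114 + 43)*(X - 188)) = (387 - 244)*((114 + 43)*(8 - 188)) = 143*(157*(-180)) = 143*(-28260) = -4041180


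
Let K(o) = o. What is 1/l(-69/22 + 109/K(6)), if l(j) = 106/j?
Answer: 248/1749 ≈ 0.14180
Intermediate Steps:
1/l(-69/22 + 109/K(6)) = 1/(106/(-69/22 + 109/6)) = 1/(106/(496/33)) = 1/(106*(33/496)) = 1/(1749/248) = 248/1749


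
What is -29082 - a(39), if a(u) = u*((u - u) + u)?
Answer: -30603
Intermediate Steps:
a(u) = u² (a(u) = u*(0 + u) = u*u = u²)
-29082 - a(39) = -29082 - 1*39² = -29082 - 1*1521 = -29082 - 1521 = -30603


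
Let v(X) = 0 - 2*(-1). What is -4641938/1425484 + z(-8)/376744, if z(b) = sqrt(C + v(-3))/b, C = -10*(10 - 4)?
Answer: -2320969/712742 - I*sqrt(58)/3013952 ≈ -3.2564 - 2.5268e-6*I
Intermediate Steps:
C = -60 (C = -10*6 = -60)
v(X) = 2 (v(X) = 0 + 2 = 2)
z(b) = I*sqrt(58)/b (z(b) = sqrt(-60 + 2)/b = sqrt(-58)/b = (I*sqrt(58))/b = I*sqrt(58)/b)
-4641938/1425484 + z(-8)/376744 = -4641938/1425484 + (I*sqrt(58)/(-8))/376744 = -4641938*1/1425484 + (I*sqrt(58)*(-1/8))*(1/376744) = -2320969/712742 - I*sqrt(58)/8*(1/376744) = -2320969/712742 - I*sqrt(58)/3013952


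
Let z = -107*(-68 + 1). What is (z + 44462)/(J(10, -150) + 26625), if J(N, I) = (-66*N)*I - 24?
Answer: 51631/125601 ≈ 0.41107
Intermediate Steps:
J(N, I) = -24 - 66*I*N (J(N, I) = -66*I*N - 24 = -24 - 66*I*N)
z = 7169 (z = -107*(-67) = 7169)
(z + 44462)/(J(10, -150) + 26625) = (7169 + 44462)/((-24 - 66*(-150)*10) + 26625) = 51631/((-24 + 99000) + 26625) = 51631/(98976 + 26625) = 51631/125601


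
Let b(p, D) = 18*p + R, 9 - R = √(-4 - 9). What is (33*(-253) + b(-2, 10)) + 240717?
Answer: 232341 - I*√13 ≈ 2.3234e+5 - 3.6056*I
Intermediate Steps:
R = 9 - I*√13 (R = 9 - √(-4 - 9) = 9 - √(-13) = 9 - I*√13 ≈ 9.0 - 3.6056*I)
b(p, D) = 9 + 18*p - I*√13 (b(p, D) = 18*p + (9 - I*√13) = 9 + 18*p - I*√13)
(33*(-253) + b(-2, 10)) + 240717 = (33*(-253) + (9 + 18*(-2) - I*√13)) + 240717 = (-8349 + (9 - 36 - I*√13)) + 240717 = (-8349 + (-27 - I*√13)) + 240717 = (-8376 - I*√13) + 240717 = 232341 - I*√13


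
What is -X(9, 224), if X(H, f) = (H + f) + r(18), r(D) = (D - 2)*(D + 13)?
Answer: -729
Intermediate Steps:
r(D) = (-2 + D)*(13 + D)
X(H, f) = 496 + H + f (X(H, f) = (H + f) + (-26 + 18² + 11*18) = (H + f) + (-26 + 324 + 198) = (H + f) + 496 = 496 + H + f)
-X(9, 224) = -(496 + 9 + 224) = -1*729 = -729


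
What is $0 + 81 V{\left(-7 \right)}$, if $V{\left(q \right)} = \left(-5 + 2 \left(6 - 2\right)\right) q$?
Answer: $-1701$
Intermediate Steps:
$V{\left(q \right)} = 3 q$ ($V{\left(q \right)} = \left(-5 + 2 \cdot 4\right) q = \left(-5 + 8\right) q = 3 q$)
$0 + 81 V{\left(-7 \right)} = 0 + 81 \cdot 3 \left(-7\right) = 0 + 81 \left(-21\right) = 0 - 1701 = -1701$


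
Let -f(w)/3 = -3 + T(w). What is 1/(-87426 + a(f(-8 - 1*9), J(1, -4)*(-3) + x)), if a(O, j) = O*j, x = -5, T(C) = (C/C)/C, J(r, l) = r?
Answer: -17/1487490 ≈ -1.1429e-5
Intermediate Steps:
T(C) = 1/C
f(w) = 9 - 3/w (f(w) = -3*(-3 + 1/w) = 9 - 3/w)
1/(-87426 + a(f(-8 - 1*9), J(1, -4)*(-3) + x)) = 1/(-87426 + (9 - 3/(-8 - 1*9))*(1*(-3) - 5)) = 1/(-87426 + (9 - 3/(-8 - 9))*(-3 - 5)) = 1/(-87426 + (9 - 3/(-17))*(-8)) = 1/(-87426 + (9 - 3*(-1/17))*(-8)) = 1/(-87426 + (9 + 3/17)*(-8)) = 1/(-87426 + (156/17)*(-8)) = 1/(-87426 - 1248/17) = 1/(-1487490/17) = -17/1487490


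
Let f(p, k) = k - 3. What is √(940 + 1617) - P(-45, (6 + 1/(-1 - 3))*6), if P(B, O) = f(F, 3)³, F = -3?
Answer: √2557 ≈ 50.567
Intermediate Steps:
f(p, k) = -3 + k
P(B, O) = 0 (P(B, O) = (-3 + 3)³ = 0³ = 0)
√(940 + 1617) - P(-45, (6 + 1/(-1 - 3))*6) = √(940 + 1617) - 1*0 = √2557 + 0 = √2557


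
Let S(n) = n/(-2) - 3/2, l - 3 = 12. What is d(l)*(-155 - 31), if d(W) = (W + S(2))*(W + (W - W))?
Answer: -34875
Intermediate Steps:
l = 15 (l = 3 + 12 = 15)
S(n) = -3/2 - n/2 (S(n) = n*(-1/2) - 3*1/2 = -n/2 - 3/2 = -3/2 - n/2)
d(W) = W*(-5/2 + W) (d(W) = (W + (-3/2 - 1/2*2))*(W + (W - W)) = (W + (-3/2 - 1))*(W + 0) = (W - 5/2)*W = (-5/2 + W)*W = W*(-5/2 + W))
d(l)*(-155 - 31) = ((1/2)*15*(-5 + 2*15))*(-155 - 31) = ((1/2)*15*(-5 + 30))*(-186) = ((1/2)*15*25)*(-186) = (375/2)*(-186) = -34875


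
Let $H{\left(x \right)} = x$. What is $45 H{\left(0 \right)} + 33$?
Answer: $33$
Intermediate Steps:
$45 H{\left(0 \right)} + 33 = 45 \cdot 0 + 33 = 0 + 33 = 33$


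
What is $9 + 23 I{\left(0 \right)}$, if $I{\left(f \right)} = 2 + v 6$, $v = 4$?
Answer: $607$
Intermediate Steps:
$I{\left(f \right)} = 26$ ($I{\left(f \right)} = 2 + 4 \cdot 6 = 2 + 24 = 26$)
$9 + 23 I{\left(0 \right)} = 9 + 23 \cdot 26 = 9 + 598 = 607$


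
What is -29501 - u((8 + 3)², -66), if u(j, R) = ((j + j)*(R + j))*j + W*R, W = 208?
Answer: -1626283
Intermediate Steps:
u(j, R) = 208*R + 2*j²*(R + j) (u(j, R) = ((j + j)*(R + j))*j + 208*R = ((2*j)*(R + j))*j + 208*R = (2*j*(R + j))*j + 208*R = 2*j²*(R + j) + 208*R = 208*R + 2*j²*(R + j))
-29501 - u((8 + 3)², -66) = -29501 - (2*((8 + 3)²)³ + 208*(-66) + 2*(-66)*((8 + 3)²)²) = -29501 - (2*(11²)³ - 13728 + 2*(-66)*(11²)²) = -29501 - (2*121³ - 13728 + 2*(-66)*121²) = -29501 - (2*1771561 - 13728 + 2*(-66)*14641) = -29501 - (3543122 - 13728 - 1932612) = -29501 - 1*1596782 = -29501 - 1596782 = -1626283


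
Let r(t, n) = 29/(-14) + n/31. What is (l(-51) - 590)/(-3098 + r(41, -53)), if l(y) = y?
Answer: 278194/1346173 ≈ 0.20666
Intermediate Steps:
r(t, n) = -29/14 + n/31 (r(t, n) = 29*(-1/14) + n*(1/31) = -29/14 + n/31)
(l(-51) - 590)/(-3098 + r(41, -53)) = (-51 - 590)/(-3098 + (-29/14 + (1/31)*(-53))) = -641/(-3098 + (-29/14 - 53/31)) = -641/(-3098 - 1641/434) = -641/(-1346173/434) = -641*(-434/1346173) = 278194/1346173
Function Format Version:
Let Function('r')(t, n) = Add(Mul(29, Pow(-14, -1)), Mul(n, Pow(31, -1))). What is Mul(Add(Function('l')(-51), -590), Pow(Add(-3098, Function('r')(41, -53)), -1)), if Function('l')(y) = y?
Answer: Rational(278194, 1346173) ≈ 0.20666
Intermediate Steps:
Function('r')(t, n) = Add(Rational(-29, 14), Mul(Rational(1, 31), n)) (Function('r')(t, n) = Add(Mul(29, Rational(-1, 14)), Mul(n, Rational(1, 31))) = Add(Rational(-29, 14), Mul(Rational(1, 31), n)))
Mul(Add(Function('l')(-51), -590), Pow(Add(-3098, Function('r')(41, -53)), -1)) = Mul(Add(-51, -590), Pow(Add(-3098, Add(Rational(-29, 14), Mul(Rational(1, 31), -53))), -1)) = Mul(-641, Pow(Add(-3098, Add(Rational(-29, 14), Rational(-53, 31))), -1)) = Mul(-641, Pow(Add(-3098, Rational(-1641, 434)), -1)) = Mul(-641, Pow(Rational(-1346173, 434), -1)) = Mul(-641, Rational(-434, 1346173)) = Rational(278194, 1346173)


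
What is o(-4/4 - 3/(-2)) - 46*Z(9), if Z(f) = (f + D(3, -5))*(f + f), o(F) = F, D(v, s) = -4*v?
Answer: 4969/2 ≈ 2484.5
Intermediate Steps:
Z(f) = 2*f*(-12 + f) (Z(f) = (f - 4*3)*(f + f) = (f - 12)*(2*f) = (-12 + f)*(2*f) = 2*f*(-12 + f))
o(-4/4 - 3/(-2)) - 46*Z(9) = (-4/4 - 3/(-2)) - 92*9*(-12 + 9) = (-4*¼ - 3*(-½)) - 92*9*(-3) = (-1 + 3/2) - 46*(-54) = ½ + 2484 = 4969/2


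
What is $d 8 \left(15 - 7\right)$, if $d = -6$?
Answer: $-384$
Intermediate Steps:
$d 8 \left(15 - 7\right) = - 6 \cdot 8 \left(15 - 7\right) = - 6 \cdot 8 \cdot 8 = \left(-6\right) 64 = -384$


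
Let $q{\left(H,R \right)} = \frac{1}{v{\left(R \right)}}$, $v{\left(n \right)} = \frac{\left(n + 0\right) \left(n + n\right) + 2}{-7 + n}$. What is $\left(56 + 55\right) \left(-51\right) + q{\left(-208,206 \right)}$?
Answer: $- \frac{480471515}{84874} \approx -5661.0$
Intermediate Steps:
$v{\left(n \right)} = \frac{2 + 2 n^{2}}{-7 + n}$ ($v{\left(n \right)} = \frac{n 2 n + 2}{-7 + n} = \frac{2 n^{2} + 2}{-7 + n} = \frac{2 + 2 n^{2}}{-7 + n}$)
$q{\left(H,R \right)} = \frac{-7 + R}{2 \left(1 + R^{2}\right)}$ ($q{\left(H,R \right)} = \frac{1}{2 \frac{1}{-7 + R} \left(1 + R^{2}\right)} = \frac{-7 + R}{2 \left(1 + R^{2}\right)}$)
$\left(56 + 55\right) \left(-51\right) + q{\left(-208,206 \right)} = \left(56 + 55\right) \left(-51\right) + \frac{-7 + 206}{2 \left(1 + 206^{2}\right)} = 111 \left(-51\right) + \frac{1}{2} \frac{1}{1 + 42436} \cdot 199 = -5661 + \frac{1}{2} \cdot \frac{1}{42437} \cdot 199 = -5661 + \frac{199}{84874} = - \frac{480471515}{84874}$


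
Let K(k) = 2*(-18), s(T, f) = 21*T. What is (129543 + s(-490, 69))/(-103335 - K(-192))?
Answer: -39751/34433 ≈ -1.1544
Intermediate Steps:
K(k) = -36
(129543 + s(-490, 69))/(-103335 - K(-192)) = (129543 + 21*(-490))/(-103335 - 1*(-36)) = (129543 - 10290)/(-103335 + 36) = 119253/(-103299) = 119253*(-1/103299) = -39751/34433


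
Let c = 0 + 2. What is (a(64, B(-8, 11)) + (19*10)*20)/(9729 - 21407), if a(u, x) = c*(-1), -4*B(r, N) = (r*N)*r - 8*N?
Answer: -1899/5839 ≈ -0.32523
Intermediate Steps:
c = 2
B(r, N) = 2*N - N*r**2/4 (B(r, N) = -((r*N)*r - 8*N)/4 = -((N*r)*r - 8*N)/4 = -(N*r**2 - 8*N)/4 = -(-8*N + N*r**2)/4 = 2*N - N*r**2/4)
a(u, x) = -2 (a(u, x) = 2*(-1) = -2)
(a(64, B(-8, 11)) + (19*10)*20)/(9729 - 21407) = (-2 + (19*10)*20)/(9729 - 21407) = (-2 + 190*20)/(-11678) = (-2 + 3800)*(-1/11678) = 3798*(-1/11678) = -1899/5839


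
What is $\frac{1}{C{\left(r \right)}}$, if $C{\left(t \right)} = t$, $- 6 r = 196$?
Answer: $- \frac{3}{98} \approx -0.030612$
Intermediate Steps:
$r = - \frac{98}{3}$ ($r = \left(- \frac{1}{6}\right) 196 = - \frac{98}{3} \approx -32.667$)
$\frac{1}{C{\left(r \right)}} = \frac{1}{- \frac{98}{3}} = - \frac{3}{98}$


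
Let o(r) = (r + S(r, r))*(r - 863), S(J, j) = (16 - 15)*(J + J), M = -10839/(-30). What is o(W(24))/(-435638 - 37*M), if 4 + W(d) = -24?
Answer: -249480/1496687 ≈ -0.16669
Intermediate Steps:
W(d) = -28 (W(d) = -4 - 24 = -28)
M = 3613/10 (M = -10839*(-1/30) = 3613/10 ≈ 361.30)
S(J, j) = 2*J (S(J, j) = 1*(2*J) = 2*J)
o(r) = 3*r*(-863 + r) (o(r) = (r + 2*r)*(r - 863) = (3*r)*(-863 + r) = 3*r*(-863 + r))
o(W(24))/(-435638 - 37*M) = (3*(-28)*(-863 - 28))/(-435638 - 37*3613/10) = (3*(-28)*(-891))/(-435638 - 1*133681/10) = 74844/(-435638 - 133681/10) = 74844/(-4490061/10) = 74844*(-10/4490061) = -249480/1496687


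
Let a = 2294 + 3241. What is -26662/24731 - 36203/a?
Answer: -25436843/3338685 ≈ -7.6188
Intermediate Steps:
a = 5535
-26662/24731 - 36203/a = -26662/24731 - 36203/5535 = -26662*1/24731 - 36203*1/5535 = -26662/24731 - 883/135 = -25436843/3338685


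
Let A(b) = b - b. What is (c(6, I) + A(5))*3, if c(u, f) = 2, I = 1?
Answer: 6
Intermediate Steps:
A(b) = 0
(c(6, I) + A(5))*3 = (2 + 0)*3 = 2*3 = 6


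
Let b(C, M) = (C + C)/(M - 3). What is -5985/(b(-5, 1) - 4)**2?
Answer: -5985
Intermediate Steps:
b(C, M) = 2*C/(-3 + M) (b(C, M) = (2*C)/(-3 + M) = 2*C/(-3 + M))
-5985/(b(-5, 1) - 4)**2 = -5985/(2*(-5)/(-3 + 1) - 4)**2 = -5985/(2*(-5)/(-2) - 4)**2 = -5985/(2*(-5)*(-1/2) - 4)**2 = -5985/(5 - 4)**2 = -5985/(1**2) = -5985/1 = -5985*1 = -5985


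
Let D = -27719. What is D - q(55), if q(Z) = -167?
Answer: -27552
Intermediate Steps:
D - q(55) = -27719 - 1*(-167) = -27719 + 167 = -27552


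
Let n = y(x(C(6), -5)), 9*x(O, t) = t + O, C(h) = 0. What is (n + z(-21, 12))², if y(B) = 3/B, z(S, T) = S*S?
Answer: 4743684/25 ≈ 1.8975e+5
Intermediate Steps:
z(S, T) = S²
x(O, t) = O/9 + t/9 (x(O, t) = (t + O)/9 = (O + t)/9 = O/9 + t/9)
n = -27/5 (n = 3/((⅑)*0 + (⅑)*(-5)) = 3/(0 - 5/9) = 3/(-5/9) = 3*(-9/5) = -27/5 ≈ -5.4000)
(n + z(-21, 12))² = (-27/5 + (-21)²)² = (-27/5 + 441)² = (2178/5)² = 4743684/25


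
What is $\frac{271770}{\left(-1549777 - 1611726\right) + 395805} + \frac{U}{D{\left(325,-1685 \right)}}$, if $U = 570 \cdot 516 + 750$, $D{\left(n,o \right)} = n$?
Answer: $\frac{6272561877}{6914245} \approx 907.19$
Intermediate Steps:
$U = 294870$ ($U = 294120 + 750 = 294870$)
$\frac{271770}{\left(-1549777 - 1611726\right) + 395805} + \frac{U}{D{\left(325,-1685 \right)}} = \frac{271770}{\left(-1549777 - 1611726\right) + 395805} + \frac{294870}{325} = \frac{271770}{-3161503 + 395805} + 294870 \cdot \frac{1}{325} = \frac{271770}{-2765698} + \frac{58974}{65} = 271770 \left(- \frac{1}{2765698}\right) + \frac{58974}{65} = - \frac{135885}{1382849} + \frac{58974}{65} = \frac{6272561877}{6914245}$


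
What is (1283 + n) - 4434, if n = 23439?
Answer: 20288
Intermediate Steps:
(1283 + n) - 4434 = (1283 + 23439) - 4434 = 24722 - 4434 = 20288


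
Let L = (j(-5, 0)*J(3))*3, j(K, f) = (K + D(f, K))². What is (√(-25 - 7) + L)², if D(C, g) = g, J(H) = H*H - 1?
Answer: 5759968 + 19200*I*√2 ≈ 5.76e+6 + 27153.0*I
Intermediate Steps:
J(H) = -1 + H² (J(H) = H² - 1 = -1 + H²)
j(K, f) = 4*K² (j(K, f) = (K + K)² = (2*K)² = 4*K²)
L = 2400 (L = ((4*(-5)²)*(-1 + 3²))*3 = ((4*25)*(-1 + 9))*3 = (100*8)*3 = 800*3 = 2400)
(√(-25 - 7) + L)² = (√(-25 - 7) + 2400)² = (√(-32) + 2400)² = (4*I*√2 + 2400)² = (2400 + 4*I*√2)²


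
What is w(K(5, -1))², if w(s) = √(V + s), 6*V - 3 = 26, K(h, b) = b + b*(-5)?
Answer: 53/6 ≈ 8.8333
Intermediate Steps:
K(h, b) = -4*b (K(h, b) = b - 5*b = -4*b)
V = 29/6 (V = ½ + (⅙)*26 = ½ + 13/3 = 29/6 ≈ 4.8333)
w(s) = √(29/6 + s)
w(K(5, -1))² = (√(174 + 36*(-4*(-1)))/6)² = (√(174 + 36*4)/6)² = (√(174 + 144)/6)² = (√318/6)² = 53/6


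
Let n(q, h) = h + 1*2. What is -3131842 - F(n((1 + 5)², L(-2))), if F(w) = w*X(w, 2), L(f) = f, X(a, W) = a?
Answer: -3131842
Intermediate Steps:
n(q, h) = 2 + h (n(q, h) = h + 2 = 2 + h)
F(w) = w² (F(w) = w*w = w²)
-3131842 - F(n((1 + 5)², L(-2))) = -3131842 - (2 - 2)² = -3131842 - 1*0² = -3131842 - 1*0 = -3131842 + 0 = -3131842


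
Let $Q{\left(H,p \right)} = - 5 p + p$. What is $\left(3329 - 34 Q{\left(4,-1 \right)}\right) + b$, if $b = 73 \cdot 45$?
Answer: $6478$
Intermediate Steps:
$Q{\left(H,p \right)} = - 4 p$
$b = 3285$
$\left(3329 - 34 Q{\left(4,-1 \right)}\right) + b = \left(3329 - 34 \left(\left(-4\right) \left(-1\right)\right)\right) + 3285 = \left(3329 - 136\right) + 3285 = 3193 + 3285 = 6478$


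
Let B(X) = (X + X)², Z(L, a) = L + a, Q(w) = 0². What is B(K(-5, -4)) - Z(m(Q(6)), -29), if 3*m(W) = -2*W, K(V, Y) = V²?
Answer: 2529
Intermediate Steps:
Q(w) = 0
m(W) = -2*W/3 (m(W) = (-2*W)/3 = -2*W/3)
B(X) = 4*X² (B(X) = (2*X)² = 4*X²)
B(K(-5, -4)) - Z(m(Q(6)), -29) = 4*((-5)²)² - (-⅔*0 - 29) = 4*25² - (0 - 29) = 4*625 - 1*(-29) = 2500 + 29 = 2529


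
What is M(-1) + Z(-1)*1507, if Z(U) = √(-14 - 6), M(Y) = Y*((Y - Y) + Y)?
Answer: 1 + 3014*I*√5 ≈ 1.0 + 6739.5*I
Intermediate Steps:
M(Y) = Y² (M(Y) = Y*(0 + Y) = Y*Y = Y²)
Z(U) = 2*I*√5 (Z(U) = √(-20) = 2*I*√5)
M(-1) + Z(-1)*1507 = (-1)² + (2*I*√5)*1507 = 1 + 3014*I*√5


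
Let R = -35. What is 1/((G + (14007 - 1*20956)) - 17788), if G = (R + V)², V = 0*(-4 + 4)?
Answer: -1/23512 ≈ -4.2531e-5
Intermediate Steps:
V = 0 (V = 0*0 = 0)
G = 1225 (G = (-35 + 0)² = (-35)² = 1225)
1/((G + (14007 - 1*20956)) - 17788) = 1/((1225 + (14007 - 1*20956)) - 17788) = 1/((1225 + (14007 - 20956)) - 17788) = 1/((1225 - 6949) - 17788) = 1/(-5724 - 17788) = 1/(-23512) = -1/23512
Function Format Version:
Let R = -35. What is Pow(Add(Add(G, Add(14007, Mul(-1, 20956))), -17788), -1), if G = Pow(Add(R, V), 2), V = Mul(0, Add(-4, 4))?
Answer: Rational(-1, 23512) ≈ -4.2531e-5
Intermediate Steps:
V = 0 (V = Mul(0, 0) = 0)
G = 1225 (G = Pow(Add(-35, 0), 2) = Pow(-35, 2) = 1225)
Pow(Add(Add(G, Add(14007, Mul(-1, 20956))), -17788), -1) = Pow(Add(Add(1225, Add(14007, Mul(-1, 20956))), -17788), -1) = Pow(Add(Add(1225, Add(14007, -20956)), -17788), -1) = Pow(Add(Add(1225, -6949), -17788), -1) = Pow(Add(-5724, -17788), -1) = Pow(-23512, -1) = Rational(-1, 23512)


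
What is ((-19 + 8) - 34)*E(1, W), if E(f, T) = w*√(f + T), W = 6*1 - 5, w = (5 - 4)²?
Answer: -45*√2 ≈ -63.640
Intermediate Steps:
w = 1 (w = 1² = 1)
W = 1 (W = 6 - 5 = 1)
E(f, T) = √(T + f) (E(f, T) = 1*√(f + T) = 1*√(T + f) = √(T + f))
((-19 + 8) - 34)*E(1, W) = ((-19 + 8) - 34)*√(1 + 1) = (-11 - 34)*√2 = -45*√2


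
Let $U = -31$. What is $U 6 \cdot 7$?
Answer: $-1302$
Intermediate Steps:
$U 6 \cdot 7 = \left(-31\right) 6 \cdot 7 = \left(-186\right) 7 = -1302$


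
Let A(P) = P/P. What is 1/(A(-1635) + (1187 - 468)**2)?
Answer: 1/516962 ≈ 1.9344e-6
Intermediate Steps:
A(P) = 1
1/(A(-1635) + (1187 - 468)**2) = 1/(1 + (1187 - 468)**2) = 1/(1 + 719**2) = 1/(1 + 516961) = 1/516962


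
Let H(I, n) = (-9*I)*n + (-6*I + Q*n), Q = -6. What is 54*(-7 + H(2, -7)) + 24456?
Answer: 32502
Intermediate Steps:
H(I, n) = -6*I - 6*n - 9*I*n (H(I, n) = (-9*I)*n + (-6*I - 6*n) = -9*I*n + (-6*I - 6*n) = -6*I - 6*n - 9*I*n)
54*(-7 + H(2, -7)) + 24456 = 54*(-7 + (-6*2 - 6*(-7) - 9*2*(-7))) + 24456 = 54*(-7 + (-12 + 42 + 126)) + 24456 = 54*(-7 + 156) + 24456 = 54*149 + 24456 = 8046 + 24456 = 32502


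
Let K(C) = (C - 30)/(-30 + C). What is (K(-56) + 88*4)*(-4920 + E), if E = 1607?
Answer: -1169489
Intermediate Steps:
K(C) = 1 (K(C) = (-30 + C)/(-30 + C) = 1)
(K(-56) + 88*4)*(-4920 + E) = (1 + 88*4)*(-4920 + 1607) = (1 + 352)*(-3313) = 353*(-3313) = -1169489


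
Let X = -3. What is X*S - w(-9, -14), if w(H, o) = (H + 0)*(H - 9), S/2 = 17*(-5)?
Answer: 348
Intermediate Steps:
S = -170 (S = 2*(17*(-5)) = 2*(-85) = -170)
w(H, o) = H*(-9 + H)
X*S - w(-9, -14) = -3*(-170) - (-9)*(-9 - 9) = 510 - (-9)*(-18) = 510 - 1*162 = 510 - 162 = 348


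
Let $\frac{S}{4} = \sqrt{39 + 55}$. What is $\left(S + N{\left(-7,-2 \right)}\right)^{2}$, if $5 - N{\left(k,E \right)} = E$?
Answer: $1553 + 56 \sqrt{94} \approx 2095.9$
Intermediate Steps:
$N{\left(k,E \right)} = 5 - E$
$S = 4 \sqrt{94}$ ($S = 4 \sqrt{39 + 55} = 4 \sqrt{94} \approx 38.781$)
$\left(S + N{\left(-7,-2 \right)}\right)^{2} = \left(4 \sqrt{94} + \left(5 - -2\right)\right)^{2} = \left(4 \sqrt{94} + \left(5 + 2\right)\right)^{2} = \left(4 \sqrt{94} + 7\right)^{2} = \left(7 + 4 \sqrt{94}\right)^{2}$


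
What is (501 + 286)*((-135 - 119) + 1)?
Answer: -199111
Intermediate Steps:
(501 + 286)*((-135 - 119) + 1) = 787*(-254 + 1) = 787*(-253) = -199111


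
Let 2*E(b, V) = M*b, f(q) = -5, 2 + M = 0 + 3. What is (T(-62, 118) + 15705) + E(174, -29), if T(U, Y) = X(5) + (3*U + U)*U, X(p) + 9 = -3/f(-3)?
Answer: 155798/5 ≈ 31160.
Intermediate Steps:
M = 1 (M = -2 + (0 + 3) = -2 + 3 = 1)
X(p) = -42/5 (X(p) = -9 - 3/(-5) = -9 - 3*(-⅕) = -9 + ⅗ = -42/5)
E(b, V) = b/2 (E(b, V) = (1*b)/2 = b/2)
T(U, Y) = -42/5 + 4*U² (T(U, Y) = -42/5 + (3*U + U)*U = -42/5 + (4*U)*U = -42/5 + 4*U²)
(T(-62, 118) + 15705) + E(174, -29) = ((-42/5 + 4*(-62)²) + 15705) + (½)*174 = ((-42/5 + 4*3844) + 15705) + 87 = ((-42/5 + 15376) + 15705) + 87 = (76838/5 + 15705) + 87 = 155363/5 + 87 = 155798/5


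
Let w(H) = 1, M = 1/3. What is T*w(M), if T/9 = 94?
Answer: 846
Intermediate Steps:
T = 846 (T = 9*94 = 846)
M = ⅓ ≈ 0.33333
T*w(M) = 846*1 = 846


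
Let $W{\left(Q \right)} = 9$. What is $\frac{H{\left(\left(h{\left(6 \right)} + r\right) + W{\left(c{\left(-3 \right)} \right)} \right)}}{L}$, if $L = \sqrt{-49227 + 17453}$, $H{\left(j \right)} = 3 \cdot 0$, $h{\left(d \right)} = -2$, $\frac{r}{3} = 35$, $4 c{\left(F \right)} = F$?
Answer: $0$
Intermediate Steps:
$c{\left(F \right)} = \frac{F}{4}$
$r = 105$ ($r = 3 \cdot 35 = 105$)
$H{\left(j \right)} = 0$
$L = i \sqrt{31774}$ ($L = \sqrt{-31774} = i \sqrt{31774} \approx 178.25 i$)
$\frac{H{\left(\left(h{\left(6 \right)} + r\right) + W{\left(c{\left(-3 \right)} \right)} \right)}}{L} = \frac{0}{i \sqrt{31774}} = 0 \left(- \frac{i \sqrt{31774}}{31774}\right) = 0$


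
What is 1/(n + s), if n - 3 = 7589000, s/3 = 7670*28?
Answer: 1/8233283 ≈ 1.2146e-7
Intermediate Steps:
s = 644280 (s = 3*(7670*28) = 3*214760 = 644280)
n = 7589003 (n = 3 + 7589000 = 7589003)
1/(n + s) = 1/(7589003 + 644280) = 1/8233283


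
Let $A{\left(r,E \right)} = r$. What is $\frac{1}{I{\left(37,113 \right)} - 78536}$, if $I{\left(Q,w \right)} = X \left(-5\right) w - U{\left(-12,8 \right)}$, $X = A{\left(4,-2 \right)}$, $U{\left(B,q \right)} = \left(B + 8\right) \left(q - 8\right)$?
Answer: $- \frac{1}{80796} \approx -1.2377 \cdot 10^{-5}$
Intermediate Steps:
$U{\left(B,q \right)} = \left(-8 + q\right) \left(8 + B\right)$ ($U{\left(B,q \right)} = \left(8 + B\right) \left(-8 + q\right) = \left(-8 + q\right) \left(8 + B\right)$)
$X = 4$
$I{\left(Q,w \right)} = - 20 w$ ($I{\left(Q,w \right)} = 4 \left(-5\right) w - \left(-64 - -96 + 8 \cdot 8 - 96\right) = - 20 w - \left(-64 + 96 + 64 - 96\right) = - 20 w - 0 = - 20 w + 0 = - 20 w$)
$\frac{1}{I{\left(37,113 \right)} - 78536} = \frac{1}{\left(-20\right) 113 - 78536} = \frac{1}{-2260 - 78536} = \frac{1}{-80796} = - \frac{1}{80796}$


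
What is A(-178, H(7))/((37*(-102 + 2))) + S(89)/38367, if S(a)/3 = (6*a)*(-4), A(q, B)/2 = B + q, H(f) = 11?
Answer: -605279/7886550 ≈ -0.076748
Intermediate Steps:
A(q, B) = 2*B + 2*q (A(q, B) = 2*(B + q) = 2*B + 2*q)
S(a) = -72*a (S(a) = 3*((6*a)*(-4)) = 3*(-24*a) = -72*a)
A(-178, H(7))/((37*(-102 + 2))) + S(89)/38367 = (2*11 + 2*(-178))/((37*(-102 + 2))) - 72*89/38367 = (22 - 356)/((37*(-100))) - 6408*1/38367 = -334/(-3700) - 712/4263 = -334*(-1/3700) - 712/4263 = 167/1850 - 712/4263 = -605279/7886550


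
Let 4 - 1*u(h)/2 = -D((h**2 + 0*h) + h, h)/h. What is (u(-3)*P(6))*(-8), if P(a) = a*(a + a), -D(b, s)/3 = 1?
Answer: -5760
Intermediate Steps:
D(b, s) = -3 (D(b, s) = -3*1 = -3)
P(a) = 2*a**2 (P(a) = a*(2*a) = 2*a**2)
u(h) = 8 - 6/h (u(h) = 8 - (-2)*(-3/h) = 8 - 6/h)
(u(-3)*P(6))*(-8) = ((8 - 6/(-3))*(2*6**2))*(-8) = ((8 - 6*(-1/3))*(2*36))*(-8) = ((8 + 2)*72)*(-8) = (10*72)*(-8) = 720*(-8) = -5760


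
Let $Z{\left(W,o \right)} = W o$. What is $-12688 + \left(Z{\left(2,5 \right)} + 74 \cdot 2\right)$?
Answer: $-12530$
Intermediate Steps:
$-12688 + \left(Z{\left(2,5 \right)} + 74 \cdot 2\right) = -12688 + \left(2 \cdot 5 + 74 \cdot 2\right) = -12688 + \left(10 + 148\right) = -12688 + 158 = -12530$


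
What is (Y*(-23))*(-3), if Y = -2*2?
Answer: -276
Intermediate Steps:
Y = -4
(Y*(-23))*(-3) = -4*(-23)*(-3) = 92*(-3) = -276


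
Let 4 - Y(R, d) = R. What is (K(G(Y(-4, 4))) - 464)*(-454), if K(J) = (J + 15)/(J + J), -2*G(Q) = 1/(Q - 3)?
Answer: 244479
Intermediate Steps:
Y(R, d) = 4 - R
G(Q) = -1/(2*(-3 + Q)) (G(Q) = -1/(2*(Q - 3)) = -1/(2*(-3 + Q)))
K(J) = (15 + J)/(2*J) (K(J) = (15 + J)/((2*J)) = (15 + J)*(1/(2*J)) = (15 + J)/(2*J))
(K(G(Y(-4, 4))) - 464)*(-454) = ((15 - 1/(-6 + 2*(4 - 1*(-4))))/(2*((-1/(-6 + 2*(4 - 1*(-4)))))) - 464)*(-454) = ((15 - 1/(-6 + 2*(4 + 4)))/(2*((-1/(-6 + 2*(4 + 4))))) - 464)*(-454) = ((15 - 1/(-6 + 2*8))/(2*((-1/(-6 + 2*8)))) - 464)*(-454) = ((15 - 1/(-6 + 16))/(2*((-1/(-6 + 16)))) - 464)*(-454) = ((15 - 1/10)/(2*((-1/10))) - 464)*(-454) = ((15 - 1*⅒)/(2*((-1*⅒))) - 464)*(-454) = ((15 - ⅒)/(2*(-⅒)) - 464)*(-454) = ((½)*(-10)*(149/10) - 464)*(-454) = (-149/2 - 464)*(-454) = -1077/2*(-454) = 244479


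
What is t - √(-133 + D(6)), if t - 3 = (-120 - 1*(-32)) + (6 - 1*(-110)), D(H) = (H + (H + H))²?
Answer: 31 - √191 ≈ 17.180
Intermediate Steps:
D(H) = 9*H² (D(H) = (H + 2*H)² = (3*H)² = 9*H²)
t = 31 (t = 3 + ((-120 - 1*(-32)) + (6 - 1*(-110))) = 3 + ((-120 + 32) + (6 + 110)) = 3 + (-88 + 116) = 3 + 28 = 31)
t - √(-133 + D(6)) = 31 - √(-133 + 9*6²) = 31 - √(-133 + 9*36) = 31 - √(-133 + 324) = 31 - √191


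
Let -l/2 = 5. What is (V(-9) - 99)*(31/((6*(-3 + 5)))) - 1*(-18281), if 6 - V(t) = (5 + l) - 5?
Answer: 216799/12 ≈ 18067.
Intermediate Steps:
l = -10 (l = -2*5 = -10)
V(t) = 16 (V(t) = 6 - ((5 - 10) - 5) = 6 - (-5 - 5) = 6 - 1*(-10) = 6 + 10 = 16)
(V(-9) - 99)*(31/((6*(-3 + 5)))) - 1*(-18281) = (16 - 99)*(31/((6*(-3 + 5)))) - 1*(-18281) = -2573/(6*2) + 18281 = -2573/12 + 18281 = 216799/12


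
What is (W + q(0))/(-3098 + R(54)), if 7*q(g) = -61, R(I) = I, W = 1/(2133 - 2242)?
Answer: 1664/580643 ≈ 0.0028658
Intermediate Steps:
W = -1/109 (W = 1/(-109) = -1/109 ≈ -0.0091743)
q(g) = -61/7 (q(g) = (⅐)*(-61) = -61/7)
(W + q(0))/(-3098 + R(54)) = (-1/109 - 61/7)/(-3098 + 54) = -6656/763/(-3044) = -6656/763*(-1/3044) = 1664/580643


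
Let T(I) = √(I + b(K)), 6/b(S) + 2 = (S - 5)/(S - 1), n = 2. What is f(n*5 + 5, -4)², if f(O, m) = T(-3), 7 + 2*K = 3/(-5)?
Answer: -39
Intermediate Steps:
K = -19/5 (K = -7/2 + (3/(-5))/2 = -7/2 + (3*(-⅕))/2 = -7/2 + (½)*(-⅗) = -7/2 - 3/10 = -19/5 ≈ -3.8000)
b(S) = 6/(-2 + (-5 + S)/(-1 + S)) (b(S) = 6/(-2 + (S - 5)/(S - 1)) = 6/(-2 + (-5 + S)/(-1 + S)))
T(I) = √(-36 + I) (T(I) = √(I + 6*(1 - 1*(-19/5))/(3 - 19/5)) = √(I + 6*(1 + 19/5)/(-⅘)) = √(I + 6*(-5/4)*(24/5)) = √(I - 36) = √(-36 + I))
f(O, m) = I*√39 (f(O, m) = √(-36 - 3) = √(-39) = I*√39)
f(n*5 + 5, -4)² = (I*√39)² = -39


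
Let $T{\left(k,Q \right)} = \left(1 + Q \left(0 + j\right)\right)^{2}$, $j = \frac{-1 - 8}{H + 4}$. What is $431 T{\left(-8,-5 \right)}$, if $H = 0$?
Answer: $\frac{1034831}{16} \approx 64677.0$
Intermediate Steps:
$j = - \frac{9}{4}$ ($j = \frac{-1 - 8}{0 + 4} = \frac{-1 - 8}{4} = \left(-1 - 8\right) \frac{1}{4} = \left(-9\right) \frac{1}{4} = - \frac{9}{4} \approx -2.25$)
$T{\left(k,Q \right)} = \left(1 - \frac{9 Q}{4}\right)^{2}$ ($T{\left(k,Q \right)} = \left(1 + Q \left(0 - \frac{9}{4}\right)\right)^{2} = \left(1 + Q \left(- \frac{9}{4}\right)\right)^{2} = \left(1 - \frac{9 Q}{4}\right)^{2}$)
$431 T{\left(-8,-5 \right)} = 431 \frac{\left(4 - -45\right)^{2}}{16} = 431 \frac{\left(4 + 45\right)^{2}}{16} = 431 \frac{49^{2}}{16} = 431 \cdot \frac{1}{16} \cdot 2401 = 431 \cdot \frac{2401}{16} = \frac{1034831}{16}$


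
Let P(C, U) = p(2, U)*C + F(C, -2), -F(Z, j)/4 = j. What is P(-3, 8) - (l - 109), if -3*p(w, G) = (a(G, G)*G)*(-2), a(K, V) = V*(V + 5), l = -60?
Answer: -1487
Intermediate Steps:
a(K, V) = V*(5 + V)
F(Z, j) = -4*j
p(w, G) = 2*G²*(5 + G)/3 (p(w, G) = -(G*(5 + G))*G*(-2)/3 = -G²*(5 + G)*(-2)/3 = -(-2)*G²*(5 + G)/3 = 2*G²*(5 + G)/3)
P(C, U) = 8 + 2*C*U²*(5 + U)/3 (P(C, U) = (2*U²*(5 + U)/3)*C - 4*(-2) = 2*C*U²*(5 + U)/3 + 8 = 8 + 2*C*U²*(5 + U)/3)
P(-3, 8) - (l - 109) = (8 + (⅔)*(-3)*8²*(5 + 8)) - (-60 - 109) = (8 + (⅔)*(-3)*64*13) - 1*(-169) = (8 - 1664) + 169 = -1656 + 169 = -1487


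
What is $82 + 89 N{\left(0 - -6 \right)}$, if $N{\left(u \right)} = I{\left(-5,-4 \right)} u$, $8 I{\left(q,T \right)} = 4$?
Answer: $349$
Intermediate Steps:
$I{\left(q,T \right)} = \frac{1}{2}$ ($I{\left(q,T \right)} = \frac{1}{8} \cdot 4 = \frac{1}{2}$)
$N{\left(u \right)} = \frac{u}{2}$
$82 + 89 N{\left(0 - -6 \right)} = 82 + 89 \frac{0 - -6}{2} = 82 + 89 \frac{0 + 6}{2} = 82 + 89 \cdot \frac{1}{2} \cdot 6 = 82 + 89 \cdot 3 = 82 + 267 = 349$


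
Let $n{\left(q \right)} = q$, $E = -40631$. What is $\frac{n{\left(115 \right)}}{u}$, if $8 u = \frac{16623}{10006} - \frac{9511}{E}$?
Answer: $\frac{374029483120}{770576179} \approx 485.39$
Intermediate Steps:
$u = \frac{770576179}{3252430288}$ ($u = \frac{\frac{16623}{10006} - \frac{9511}{-40631}}{8} = \frac{16623 \cdot \frac{1}{10006} - - \frac{9511}{40631}}{8} = \frac{\frac{16623}{10006} + \frac{9511}{40631}}{8} = \frac{1}{8} \cdot \frac{770576179}{406553786} = \frac{770576179}{3252430288} \approx 0.23692$)
$\frac{n{\left(115 \right)}}{u} = \frac{115}{\frac{770576179}{3252430288}} = 115 \cdot \frac{3252430288}{770576179} = \frac{374029483120}{770576179}$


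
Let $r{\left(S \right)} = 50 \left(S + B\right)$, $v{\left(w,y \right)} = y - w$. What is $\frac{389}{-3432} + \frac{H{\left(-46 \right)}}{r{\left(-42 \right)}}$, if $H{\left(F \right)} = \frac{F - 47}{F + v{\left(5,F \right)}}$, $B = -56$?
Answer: $- \frac{46302719}{407807400} \approx -0.11354$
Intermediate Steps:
$H{\left(F \right)} = \frac{-47 + F}{-5 + 2 F}$ ($H{\left(F \right)} = \frac{F - 47}{F + \left(F - 5\right)} = \frac{-47 + F}{F + \left(F - 5\right)} = \frac{-47 + F}{F + \left(-5 + F\right)} = \frac{-47 + F}{-5 + 2 F}$)
$r{\left(S \right)} = -2800 + 50 S$ ($r{\left(S \right)} = 50 \left(S - 56\right) = 50 \left(-56 + S\right) = -2800 + 50 S$)
$\frac{389}{-3432} + \frac{H{\left(-46 \right)}}{r{\left(-42 \right)}} = \frac{389}{-3432} + \frac{\frac{1}{-5 + 2 \left(-46\right)} \left(-47 - 46\right)}{-2800 + 50 \left(-42\right)} = 389 \left(- \frac{1}{3432}\right) + \frac{\frac{1}{-5 - 92} \left(-93\right)}{-2800 - 2100} = - \frac{389}{3432} + \frac{\frac{1}{-97} \left(-93\right)}{-4900} = - \frac{389}{3432} + \left(- \frac{1}{97}\right) \left(-93\right) \left(- \frac{1}{4900}\right) = - \frac{389}{3432} + \frac{93}{97} \left(- \frac{1}{4900}\right) = - \frac{389}{3432} - \frac{93}{475300} = - \frac{46302719}{407807400}$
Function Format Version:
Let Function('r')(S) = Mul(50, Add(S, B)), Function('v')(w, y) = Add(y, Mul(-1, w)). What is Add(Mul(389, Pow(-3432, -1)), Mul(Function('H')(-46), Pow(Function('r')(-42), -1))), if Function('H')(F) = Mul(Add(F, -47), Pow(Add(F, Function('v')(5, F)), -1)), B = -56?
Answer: Rational(-46302719, 407807400) ≈ -0.11354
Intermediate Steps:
Function('H')(F) = Mul(Pow(Add(-5, Mul(2, F)), -1), Add(-47, F)) (Function('H')(F) = Mul(Add(F, -47), Pow(Add(F, Add(F, Mul(-1, 5))), -1)) = Mul(Add(-47, F), Pow(Add(F, Add(F, -5)), -1)) = Mul(Add(-47, F), Pow(Add(F, Add(-5, F)), -1)) = Mul(Add(-47, F), Pow(Add(-5, Mul(2, F)), -1)) = Mul(Pow(Add(-5, Mul(2, F)), -1), Add(-47, F)))
Function('r')(S) = Add(-2800, Mul(50, S)) (Function('r')(S) = Mul(50, Add(S, -56)) = Mul(50, Add(-56, S)) = Add(-2800, Mul(50, S)))
Add(Mul(389, Pow(-3432, -1)), Mul(Function('H')(-46), Pow(Function('r')(-42), -1))) = Add(Mul(389, Pow(-3432, -1)), Mul(Mul(Pow(Add(-5, Mul(2, -46)), -1), Add(-47, -46)), Pow(Add(-2800, Mul(50, -42)), -1))) = Add(Mul(389, Rational(-1, 3432)), Mul(Mul(Pow(Add(-5, -92), -1), -93), Pow(Add(-2800, -2100), -1))) = Add(Rational(-389, 3432), Mul(Mul(Pow(-97, -1), -93), Pow(-4900, -1))) = Add(Rational(-389, 3432), Mul(Mul(Rational(-1, 97), -93), Rational(-1, 4900))) = Add(Rational(-389, 3432), Mul(Rational(93, 97), Rational(-1, 4900))) = Add(Rational(-389, 3432), Rational(-93, 475300)) = Rational(-46302719, 407807400)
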